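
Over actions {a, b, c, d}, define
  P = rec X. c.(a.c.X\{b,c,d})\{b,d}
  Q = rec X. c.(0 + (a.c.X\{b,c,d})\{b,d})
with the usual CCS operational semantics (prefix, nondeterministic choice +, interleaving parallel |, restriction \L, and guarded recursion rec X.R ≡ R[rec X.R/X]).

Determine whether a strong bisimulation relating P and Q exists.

bisimilar

P's transition system — 4 states:
  m0 = rec X. c.(a.c.X\{b,c,d})\{b,d} → --c--▸ m1
  m1 = (a.c.(rec X. c.(a.c.X\{b,c,d})\{b,d})\{b,c,d})\{b,d} → --a--▸ m2
  m2 = (c.(rec X. c.(a.c.X\{b,c,d})\{b,d})\{b,c,d})\{b,d} → --c--▸ m3
  m3 = (rec X. c.(a.c.X\{b,c,d})\{b,d})\{b,c,d}\{b,d} → deadlocked
Q's transition system — 4 states:
  n0 = rec X. c.(0 + (a.c.X\{b,c,d})\{b,d}) → --c--▸ n1
  n1 = 0 + (a.c.(rec X. c.(0 + (a.c.X\{b,c,d})\{b,d}))\{b,c,d})\{b,d} → --a--▸ n2
  n2 = (c.(rec X. c.(0 + (a.c.X\{b,c,d})\{b,d}))\{b,c,d})\{b,d} → --c--▸ n3
  n3 = (rec X. c.(0 + (a.c.X\{b,c,d})\{b,d}))\{b,c,d}\{b,d} → deadlocked
Coarsest stable partition (strong bisimilarity classes):
  B0 = {m0, n0}
  B1 = {m1, n1}
  B2 = {m2, n2}
  B3 = {m3, n3}
m0 ∈ B0, n0 ∈ B0 → same block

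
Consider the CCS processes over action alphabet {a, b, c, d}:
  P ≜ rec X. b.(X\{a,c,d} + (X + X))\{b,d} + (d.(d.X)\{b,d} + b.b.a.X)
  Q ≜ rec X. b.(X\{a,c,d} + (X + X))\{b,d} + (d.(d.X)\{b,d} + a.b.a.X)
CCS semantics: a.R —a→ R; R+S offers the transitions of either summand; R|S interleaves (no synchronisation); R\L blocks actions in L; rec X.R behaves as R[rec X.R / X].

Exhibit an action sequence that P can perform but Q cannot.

bb

LTS(P): 5 reachable states
  p0 = rec X. b.(X\{a,c,d} + (X + X))\{b,d} + (d.(d.X)\{b,d} + b.b.a.X) ⊢ =b=> p1, =b=> p2, =d=> p3
  p1 = ((rec X. b.(X\{a,c,d} + (X + X))\{b,d} + (d.(d.X)\{b,d} + b.b.a.X))\{a,c,d} + ((rec X. b.(X\{a,c,d} + (X + X))\{b,d} + (d.(d.X)\{b,d} + b.b.a.X)) + (rec X. b.(X\{a,c,d} + (X + X))\{b,d} + (d.(d.X)\{b,d} + b.b.a.X))))\{b,d} ⊢ ·
  p2 = b.a.(rec X. b.(X\{a,c,d} + (X + X))\{b,d} + (d.(d.X)\{b,d} + b.b.a.X)) ⊢ =b=> p4
  p3 = (d.(rec X. b.(X\{a,c,d} + (X + X))\{b,d} + (d.(d.X)\{b,d} + b.b.a.X)))\{b,d} ⊢ ·
  p4 = a.(rec X. b.(X\{a,c,d} + (X + X))\{b,d} + (d.(d.X)\{b,d} + b.b.a.X)) ⊢ =a=> p0
LTS(Q): 6 reachable states
  q0 = rec X. b.(X\{a,c,d} + (X + X))\{b,d} + (d.(d.X)\{b,d} + a.b.a.X) ⊢ =a=> q1, =b=> q2, =d=> q3
  q1 = b.a.(rec X. b.(X\{a,c,d} + (X + X))\{b,d} + (d.(d.X)\{b,d} + a.b.a.X)) ⊢ =b=> q4
  q2 = ((rec X. b.(X\{a,c,d} + (X + X))\{b,d} + (d.(d.X)\{b,d} + a.b.a.X))\{a,c,d} + ((rec X. b.(X\{a,c,d} + (X + X))\{b,d} + (d.(d.X)\{b,d} + a.b.a.X)) + (rec X. b.(X\{a,c,d} + (X + X))\{b,d} + (d.(d.X)\{b,d} + a.b.a.X))))\{b,d} ⊢ =a=> q5
  q3 = (d.(rec X. b.(X\{a,c,d} + (X + X))\{b,d} + (d.(d.X)\{b,d} + a.b.a.X)))\{b,d} ⊢ ·
  q4 = a.(rec X. b.(X\{a,c,d} + (X + X))\{b,d} + (d.(d.X)\{b,d} + a.b.a.X)) ⊢ =a=> q0
  q5 = (b.a.(rec X. b.(X\{a,c,d} + (X + X))\{b,d} + (d.(d.X)\{b,d} + a.b.a.X)))\{b,d} ⊢ ·
Trace ⟨bb⟩ through P, begin at {p0}:
  step 1 (b): {p1, p2}
  step 2 (b): {p4}
  P completes σ.
Trace ⟨bb⟩ through Q, begin at {q0}:
  step 1 (b): {q2}
  step 2 (b): ∅ (Q stuck)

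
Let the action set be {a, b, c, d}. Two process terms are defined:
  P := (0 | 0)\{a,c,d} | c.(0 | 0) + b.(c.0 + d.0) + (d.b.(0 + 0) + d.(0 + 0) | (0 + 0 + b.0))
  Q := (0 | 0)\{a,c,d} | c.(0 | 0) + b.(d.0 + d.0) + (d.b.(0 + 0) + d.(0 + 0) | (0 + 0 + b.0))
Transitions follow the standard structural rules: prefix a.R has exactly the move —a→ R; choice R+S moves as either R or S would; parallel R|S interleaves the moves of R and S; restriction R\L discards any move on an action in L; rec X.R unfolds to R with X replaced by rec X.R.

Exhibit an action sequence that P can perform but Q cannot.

LTS(P): 9 reachable states
  u0 = (0 | 0)\{a,c,d} | c.(0 | 0) + b.(c.0 + d.0) + (d.b.(0 + 0) + d.(0 + 0) | (0 + 0 + b.0)) has moves --b--▸ u1, --b--▸ u2, --c--▸ u3, --d--▸ u4, --d--▸ u5
  u1 = c.0 + d.0 has moves --c--▸ u6, --d--▸ u6
  u2 = d.(0 + 0) | 0 has moves --d--▸ u7
  u3 = (0 | 0)\{a,c,d} | (0 | 0) has moves deadlocked
  u4 = (0 + 0) | (0 + 0 + b.0) has moves --b--▸ u7
  u5 = b.(0 + 0) has moves --b--▸ u8
  u6 = 0 has moves deadlocked
  u7 = (0 + 0) | 0 has moves deadlocked
  u8 = 0 + 0 has moves deadlocked
LTS(Q): 9 reachable states
  v0 = (0 | 0)\{a,c,d} | c.(0 | 0) + b.(d.0 + d.0) + (d.b.(0 + 0) + d.(0 + 0) | (0 + 0 + b.0)) has moves --b--▸ v1, --b--▸ v2, --c--▸ v3, --d--▸ v4, --d--▸ v5
  v1 = d.(0 + 0) | 0 has moves --d--▸ v6
  v2 = d.0 + d.0 has moves --d--▸ v7
  v3 = (0 | 0)\{a,c,d} | (0 | 0) has moves deadlocked
  v4 = (0 + 0) | (0 + 0 + b.0) has moves --b--▸ v6
  v5 = b.(0 + 0) has moves --b--▸ v8
  v6 = (0 + 0) | 0 has moves deadlocked
  v7 = 0 has moves deadlocked
  v8 = 0 + 0 has moves deadlocked
Trace ⟨bc⟩ through P, begin at {u0}:
  [1] b ⇒ {u1, u2}
  [2] c ⇒ {u6}
  — P admits the full trace.
Trace ⟨bc⟩ through Q, begin at {v0}:
  [1] b ⇒ {v1, v2}
  [2] c ⇒ ∅ (Q stuck)

bc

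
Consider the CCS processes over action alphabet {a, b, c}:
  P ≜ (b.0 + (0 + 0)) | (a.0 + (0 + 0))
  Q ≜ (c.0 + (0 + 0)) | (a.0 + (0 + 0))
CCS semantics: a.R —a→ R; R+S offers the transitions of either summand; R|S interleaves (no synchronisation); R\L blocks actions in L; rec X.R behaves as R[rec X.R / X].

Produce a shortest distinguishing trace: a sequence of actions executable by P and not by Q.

P's transition system — 4 states:
  s0 = (b.0 + (0 + 0)) | (a.0 + (0 + 0)) has moves --a--▸ s1, --b--▸ s2
  s1 = (b.0 + (0 + 0)) | 0 has moves --b--▸ s3
  s2 = 0 | (a.0 + (0 + 0)) has moves --a--▸ s3
  s3 = 0 | 0 has moves ∅
Q's transition system — 4 states:
  t0 = (c.0 + (0 + 0)) | (a.0 + (0 + 0)) has moves --a--▸ t1, --c--▸ t2
  t1 = (c.0 + (0 + 0)) | 0 has moves --c--▸ t3
  t2 = 0 | (a.0 + (0 + 0)) has moves --a--▸ t3
  t3 = 0 | 0 has moves ∅
Executing b from P (initial set {s0}):
  after b @ step 1: {s2}
  — P admits the full trace.
Executing b from Q (initial set {t0}):
  after b @ step 1: ∅  — Q cannot continue

b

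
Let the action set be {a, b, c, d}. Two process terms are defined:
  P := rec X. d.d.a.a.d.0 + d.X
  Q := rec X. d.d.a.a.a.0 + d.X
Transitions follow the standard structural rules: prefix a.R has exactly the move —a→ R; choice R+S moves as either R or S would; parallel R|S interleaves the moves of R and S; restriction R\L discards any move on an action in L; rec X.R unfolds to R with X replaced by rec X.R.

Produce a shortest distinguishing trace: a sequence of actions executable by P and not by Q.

LTS(P): 6 reachable states
  m0 = rec X. d.d.a.a.d.0 + d.X has moves —d→ m0, —d→ m1
  m1 = d.a.a.d.0 has moves —d→ m2
  m2 = a.a.d.0 has moves —a→ m3
  m3 = a.d.0 has moves —a→ m4
  m4 = d.0 has moves —d→ m5
  m5 = 0 has moves ·
LTS(Q): 6 reachable states
  n0 = rec X. d.d.a.a.a.0 + d.X has moves —d→ n0, —d→ n1
  n1 = d.a.a.a.0 has moves —d→ n2
  n2 = a.a.a.0 has moves —a→ n3
  n3 = a.a.0 has moves —a→ n4
  n4 = a.0 has moves —a→ n5
  n5 = 0 has moves ·
Executing ddaad from P (initial set {m0}):
  step 1 (d): {m0, m1}
  step 2 (d): {m0, m1, m2}
  step 3 (a): {m3}
  step 4 (a): {m4}
  step 5 (d): {m5}
  — P admits the full trace.
Executing ddaad from Q (initial set {n0}):
  step 1 (d): {n0, n1}
  step 2 (d): {n0, n1, n2}
  step 3 (a): {n3}
  step 4 (a): {n4}
  step 5 (d): no successor for Q

ddaad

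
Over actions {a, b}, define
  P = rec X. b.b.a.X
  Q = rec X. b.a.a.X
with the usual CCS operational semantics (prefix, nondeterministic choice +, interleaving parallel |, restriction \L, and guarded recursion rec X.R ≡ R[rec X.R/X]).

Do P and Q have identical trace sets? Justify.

trace-distinct — witness ⟨bb⟩

P's transition system — 3 states:
  m0 = rec X. b.b.a.X → -b-> m1
  m1 = b.a.(rec X. b.b.a.X) → -b-> m2
  m2 = a.(rec X. b.b.a.X) → -a-> m0
Q's transition system — 3 states:
  n0 = rec X. b.a.a.X → -b-> n1
  n1 = a.a.(rec X. b.a.a.X) → -a-> n2
  n2 = a.(rec X. b.a.a.X) → -a-> n0
Trace ⟨bb⟩ through P, begin at {m0}:
  step 1 (b): {m1}
  step 2 (b): {m2}
  ✓ P
Trace ⟨bb⟩ through Q, begin at {n0}:
  step 1 (b): {n1}
  step 2 (b): no successor for Q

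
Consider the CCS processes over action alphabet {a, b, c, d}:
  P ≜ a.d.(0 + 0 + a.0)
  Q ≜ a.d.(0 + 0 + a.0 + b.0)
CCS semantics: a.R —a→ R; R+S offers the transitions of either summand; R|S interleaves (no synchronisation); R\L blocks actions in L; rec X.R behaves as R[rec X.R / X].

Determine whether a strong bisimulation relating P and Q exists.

not bisimilar

LTS(P): 4 reachable states
  u0 = a.d.(0 + 0 + a.0) has moves —a→ u1
  u1 = d.(0 + 0 + a.0) has moves —d→ u2
  u2 = 0 + 0 + a.0 has moves —a→ u3
  u3 = 0 has moves deadlocked
LTS(Q): 4 reachable states
  v0 = a.d.(0 + 0 + a.0 + b.0) has moves —a→ v1
  v1 = d.(0 + 0 + a.0 + b.0) has moves —d→ v2
  v2 = 0 + 0 + a.0 + b.0 has moves —a→ v3, —b→ v3
  v3 = 0 has moves deadlocked
Coarsest stable partition (strong bisimilarity classes):
  B0 = {u0}
  B1 = {u1}
  B2 = {u2}
  B3 = {u3, v3}
  B4 = {v0}
  B5 = {v1}
  B6 = {v2}
u0 ∈ B0, v0 ∈ B4 → different blocks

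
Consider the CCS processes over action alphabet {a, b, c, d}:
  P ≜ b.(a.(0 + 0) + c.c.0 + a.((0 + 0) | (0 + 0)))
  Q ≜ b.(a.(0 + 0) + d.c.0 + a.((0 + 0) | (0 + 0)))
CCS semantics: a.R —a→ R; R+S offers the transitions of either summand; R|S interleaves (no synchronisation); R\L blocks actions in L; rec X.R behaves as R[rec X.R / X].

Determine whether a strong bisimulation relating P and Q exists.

P's transition system — 6 states:
  s0 = b.(a.(0 + 0) + c.c.0 + a.((0 + 0) | (0 + 0))) ⊢ --b--▸ s1
  s1 = a.(0 + 0) + c.c.0 + a.((0 + 0) | (0 + 0)) ⊢ --a--▸ s2, --a--▸ s3, --c--▸ s4
  s2 = (0 + 0) | (0 + 0) ⊢ deadlocked
  s3 = 0 + 0 ⊢ deadlocked
  s4 = c.0 ⊢ --c--▸ s5
  s5 = 0 ⊢ deadlocked
Q's transition system — 6 states:
  t0 = b.(a.(0 + 0) + d.c.0 + a.((0 + 0) | (0 + 0))) ⊢ --b--▸ t1
  t1 = a.(0 + 0) + d.c.0 + a.((0 + 0) | (0 + 0)) ⊢ --a--▸ t2, --a--▸ t3, --d--▸ t4
  t2 = (0 + 0) | (0 + 0) ⊢ deadlocked
  t3 = 0 + 0 ⊢ deadlocked
  t4 = c.0 ⊢ --c--▸ t5
  t5 = 0 ⊢ deadlocked
Coarsest stable partition (strong bisimilarity classes):
  B0 = {s0}
  B1 = {s1}
  B2 = {s2, s3, s5, t2, t3, t5}
  B3 = {s4, t4}
  B4 = {t0}
  B5 = {t1}
s0 ∈ B0, t0 ∈ B4 → different blocks

not bisimilar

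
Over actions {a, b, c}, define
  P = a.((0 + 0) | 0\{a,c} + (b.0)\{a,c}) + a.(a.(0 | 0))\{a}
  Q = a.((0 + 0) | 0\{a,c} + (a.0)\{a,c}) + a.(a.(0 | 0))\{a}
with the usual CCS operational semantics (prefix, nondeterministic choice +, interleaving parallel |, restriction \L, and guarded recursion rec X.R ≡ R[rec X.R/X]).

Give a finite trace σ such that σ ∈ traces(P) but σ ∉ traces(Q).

LTS(P): 4 reachable states
  s0 = a.((0 + 0) | 0\{a,c} + (b.0)\{a,c}) + a.(a.(0 | 0))\{a} has moves -a-> s1, -a-> s2
  s1 = (0 + 0) | 0\{a,c} + (b.0)\{a,c} has moves -b-> s3
  s2 = (a.(0 | 0))\{a} has moves deadlocked
  s3 = 0\{a,c} has moves deadlocked
LTS(Q): 3 reachable states
  t0 = a.((0 + 0) | 0\{a,c} + (a.0)\{a,c}) + a.(a.(0 | 0))\{a} has moves -a-> t1, -a-> t2
  t1 = (0 + 0) | 0\{a,c} + (a.0)\{a,c} has moves deadlocked
  t2 = (a.(0 | 0))\{a} has moves deadlocked
Executing ab from P (initial set {s0}):
  after a @ step 1: {s1, s2}
  after b @ step 2: {s3}
  P completes σ.
Executing ab from Q (initial set {t0}):
  after a @ step 1: {t1, t2}
  after b @ step 2: ∅  — Q cannot continue

ab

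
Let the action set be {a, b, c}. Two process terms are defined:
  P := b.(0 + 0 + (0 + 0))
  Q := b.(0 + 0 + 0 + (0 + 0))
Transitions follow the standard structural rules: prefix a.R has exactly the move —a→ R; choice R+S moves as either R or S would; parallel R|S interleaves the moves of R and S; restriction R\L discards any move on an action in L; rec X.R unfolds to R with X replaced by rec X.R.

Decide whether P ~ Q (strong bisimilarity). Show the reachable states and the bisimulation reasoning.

Reachable graph of P (2 states):
  p0 = b.(0 + 0 + (0 + 0)) has moves =b=> p1
  p1 = 0 + 0 + (0 + 0) has moves (no moves)
Reachable graph of Q (2 states):
  q0 = b.(0 + 0 + 0 + (0 + 0)) has moves =b=> q1
  q1 = 0 + 0 + 0 + (0 + 0) has moves (no moves)
Bisimilarity quotient blocks:
  B0 = {p0, q0}
  B1 = {p1, q1}
p0 ∈ B0, q0 ∈ B0 → same block

YES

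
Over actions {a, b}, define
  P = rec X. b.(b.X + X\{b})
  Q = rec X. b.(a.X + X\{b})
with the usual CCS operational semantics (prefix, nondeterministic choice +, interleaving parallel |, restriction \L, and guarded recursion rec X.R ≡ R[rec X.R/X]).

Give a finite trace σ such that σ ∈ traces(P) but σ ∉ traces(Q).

P's transition system — 2 states:
  m0 = rec X. b.(b.X + X\{b}) ⊢ =b=> m1
  m1 = b.(rec X. b.(b.X + X\{b})) + (rec X. b.(b.X + X\{b}))\{b} ⊢ =b=> m0
Q's transition system — 2 states:
  n0 = rec X. b.(a.X + X\{b}) ⊢ =b=> n1
  n1 = a.(rec X. b.(a.X + X\{b})) + (rec X. b.(a.X + X\{b}))\{b} ⊢ =a=> n0
Executing bb from P (initial set {m0}):
  step 1 (b): {m1}
  step 2 (b): {m0}
  — P admits the full trace.
Executing bb from Q (initial set {n0}):
  step 1 (b): {n1}
  step 2 (b): ∅ (Q stuck)

bb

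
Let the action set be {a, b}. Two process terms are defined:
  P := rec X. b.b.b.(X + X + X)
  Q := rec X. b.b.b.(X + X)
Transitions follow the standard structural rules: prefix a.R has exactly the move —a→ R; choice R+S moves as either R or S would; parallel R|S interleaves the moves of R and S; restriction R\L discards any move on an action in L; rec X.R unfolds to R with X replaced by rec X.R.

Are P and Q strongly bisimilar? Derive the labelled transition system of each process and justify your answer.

P ~ Q

P's transition system — 4 states:
  p0 = rec X. b.b.b.(X + X + X) ⊢ =b=> p1
  p1 = b.b.((rec X. b.b.b.(X + X + X)) + (rec X. b.b.b.(X + X + X)) + (rec X. b.b.b.(X + X + X))) ⊢ =b=> p2
  p2 = b.((rec X. b.b.b.(X + X + X)) + (rec X. b.b.b.(X + X + X)) + (rec X. b.b.b.(X + X + X))) ⊢ =b=> p3
  p3 = (rec X. b.b.b.(X + X + X)) + (rec X. b.b.b.(X + X + X)) + (rec X. b.b.b.(X + X + X)) ⊢ =b=> p1
Q's transition system — 4 states:
  q0 = rec X. b.b.b.(X + X) ⊢ =b=> q1
  q1 = b.b.((rec X. b.b.b.(X + X)) + (rec X. b.b.b.(X + X))) ⊢ =b=> q2
  q2 = b.((rec X. b.b.b.(X + X)) + (rec X. b.b.b.(X + X))) ⊢ =b=> q3
  q3 = (rec X. b.b.b.(X + X)) + (rec X. b.b.b.(X + X)) ⊢ =b=> q1
Partition-refinement fixed point:
  B0 = {p0, p1, p2, p3, q0, q1, q2, q3}
p0 ∈ B0, q0 ∈ B0 → same block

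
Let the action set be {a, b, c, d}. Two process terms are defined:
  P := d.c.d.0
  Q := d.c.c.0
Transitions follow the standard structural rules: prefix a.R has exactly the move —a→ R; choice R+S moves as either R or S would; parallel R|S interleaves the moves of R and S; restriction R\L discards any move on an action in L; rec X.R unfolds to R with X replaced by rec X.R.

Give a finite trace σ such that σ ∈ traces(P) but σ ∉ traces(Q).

P's transition system — 4 states:
  m0 = d.c.d.0 has moves --d--▸ m1
  m1 = c.d.0 has moves --c--▸ m2
  m2 = d.0 has moves --d--▸ m3
  m3 = 0 has moves deadlocked
Q's transition system — 4 states:
  n0 = d.c.c.0 has moves --d--▸ n1
  n1 = c.c.0 has moves --c--▸ n2
  n2 = c.0 has moves --c--▸ n3
  n3 = 0 has moves deadlocked
Trace ⟨dcd⟩ through P, begin at {m0}:
  step 1 (d): {m1}
  step 2 (c): {m2}
  step 3 (d): {m3}
  P completes σ.
Trace ⟨dcd⟩ through Q, begin at {n0}:
  step 1 (d): {n1}
  step 2 (c): {n2}
  step 3 (d): no successor for Q

dcd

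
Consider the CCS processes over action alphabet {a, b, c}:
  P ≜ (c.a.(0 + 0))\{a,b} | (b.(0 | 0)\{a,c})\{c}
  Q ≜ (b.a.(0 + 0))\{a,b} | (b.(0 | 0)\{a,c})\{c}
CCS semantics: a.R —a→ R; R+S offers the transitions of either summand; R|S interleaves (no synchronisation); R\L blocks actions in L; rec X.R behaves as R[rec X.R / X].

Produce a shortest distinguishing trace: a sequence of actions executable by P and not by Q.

c

LTS(P): 4 reachable states
  m0 = (c.a.(0 + 0))\{a,b} | (b.(0 | 0)\{a,c})\{c} has moves ··b··> m1, ··c··> m2
  m1 = (c.a.(0 + 0))\{a,b} | (0 | 0)\{a,c}\{c} has moves ··c··> m3
  m2 = (a.(0 + 0))\{a,b} | (b.(0 | 0)\{a,c})\{c} has moves ··b··> m3
  m3 = (a.(0 + 0))\{a,b} | (0 | 0)\{a,c}\{c} has moves ·
LTS(Q): 2 reachable states
  n0 = (b.a.(0 + 0))\{a,b} | (b.(0 | 0)\{a,c})\{c} has moves ··b··> n1
  n1 = (b.a.(0 + 0))\{a,b} | (0 | 0)\{a,c}\{c} has moves ·
Trace ⟨c⟩ through P, begin at {m0}:
  [1] c ⇒ {m2}
  ✓ P
Trace ⟨c⟩ through Q, begin at {n0}:
  [1] c ⇒ ∅ (Q stuck)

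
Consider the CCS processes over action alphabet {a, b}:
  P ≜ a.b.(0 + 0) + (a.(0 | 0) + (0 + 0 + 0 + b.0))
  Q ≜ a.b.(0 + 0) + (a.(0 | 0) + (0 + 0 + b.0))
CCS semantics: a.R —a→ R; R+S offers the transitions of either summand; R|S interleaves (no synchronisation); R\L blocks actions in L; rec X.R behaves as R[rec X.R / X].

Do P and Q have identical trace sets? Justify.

YES

LTS(P): 5 reachable states
  s0 = a.b.(0 + 0) + (a.(0 | 0) + (0 + 0 + 0 + b.0)) :: —a→ s1, —a→ s2, —b→ s3
  s1 = 0 | 0 :: deadlocked
  s2 = b.(0 + 0) :: —b→ s4
  s3 = 0 :: deadlocked
  s4 = 0 + 0 :: deadlocked
LTS(Q): 5 reachable states
  t0 = a.b.(0 + 0) + (a.(0 | 0) + (0 + 0 + b.0)) :: —a→ t1, —a→ t2, —b→ t3
  t1 = 0 | 0 :: deadlocked
  t2 = b.(0 + 0) :: —b→ t4
  t3 = 0 :: deadlocked
  t4 = 0 + 0 :: deadlocked
Partition-refinement fixed point:
  B0 = {s0, t0}
  B1 = {s1, s3, s4, t1, t3, t4}
  B2 = {s2, t2}
s0 ∈ B0, t0 ∈ B0 → same block
Bisimilar ⇒ trace-equivalent.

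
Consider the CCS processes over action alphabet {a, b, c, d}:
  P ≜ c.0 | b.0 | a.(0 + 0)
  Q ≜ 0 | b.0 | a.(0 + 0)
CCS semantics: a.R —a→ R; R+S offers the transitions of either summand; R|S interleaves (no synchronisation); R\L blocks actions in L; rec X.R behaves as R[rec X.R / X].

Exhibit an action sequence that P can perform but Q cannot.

P's transition system — 8 states:
  p0 = c.0 | b.0 | a.(0 + 0) has moves ··a··> p1, ··b··> p2, ··c··> p3
  p1 = c.0 | b.0 | (0 + 0) has moves ··b··> p4, ··c··> p5
  p2 = c.0 | 0 | a.(0 + 0) has moves ··a··> p4, ··c··> p6
  p3 = 0 | b.0 | a.(0 + 0) has moves ··a··> p5, ··b··> p6
  p4 = c.0 | 0 | (0 + 0) has moves ··c··> p7
  p5 = 0 | b.0 | (0 + 0) has moves ··b··> p7
  p6 = 0 | 0 | a.(0 + 0) has moves ··a··> p7
  p7 = 0 | 0 | (0 + 0) has moves ∅
Q's transition system — 4 states:
  q0 = 0 | b.0 | a.(0 + 0) has moves ··a··> q1, ··b··> q2
  q1 = 0 | b.0 | (0 + 0) has moves ··b··> q3
  q2 = 0 | 0 | a.(0 + 0) has moves ··a··> q3
  q3 = 0 | 0 | (0 + 0) has moves ∅
Executing c from P (initial set {p0}):
  after c @ step 1: {p3}
  — P admits the full trace.
Executing c from Q (initial set {q0}):
  after c @ step 1: no successor for Q

c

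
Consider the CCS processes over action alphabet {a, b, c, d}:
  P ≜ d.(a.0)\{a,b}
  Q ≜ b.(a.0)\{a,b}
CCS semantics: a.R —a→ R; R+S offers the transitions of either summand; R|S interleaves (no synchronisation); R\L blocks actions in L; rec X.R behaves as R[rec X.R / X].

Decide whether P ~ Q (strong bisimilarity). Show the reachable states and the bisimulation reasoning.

not bisimilar

LTS(P): 2 reachable states
  s0 = d.(a.0)\{a,b} has moves =d=> s1
  s1 = (a.0)\{a,b} has moves ∅
LTS(Q): 2 reachable states
  t0 = b.(a.0)\{a,b} has moves =b=> t1
  t1 = (a.0)\{a,b} has moves ∅
Bisimilarity quotient blocks:
  B0 = {s0}
  B1 = {s1, t1}
  B2 = {t0}
s0 ∈ B0, t0 ∈ B2 → different blocks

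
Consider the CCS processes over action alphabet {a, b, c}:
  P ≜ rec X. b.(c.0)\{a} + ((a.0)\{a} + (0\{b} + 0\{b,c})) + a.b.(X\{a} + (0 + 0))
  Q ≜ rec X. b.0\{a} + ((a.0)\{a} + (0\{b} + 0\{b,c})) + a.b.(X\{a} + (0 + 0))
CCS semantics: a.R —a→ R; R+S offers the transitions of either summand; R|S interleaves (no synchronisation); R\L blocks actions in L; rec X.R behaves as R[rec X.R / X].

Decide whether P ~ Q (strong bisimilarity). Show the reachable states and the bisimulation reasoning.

LTS(P): 7 reachable states
  s0 = rec X. b.(c.0)\{a} + ((a.0)\{a} + (0\{b} + 0\{b,c})) + a.b.(X\{a} + (0 + 0)) has moves --a--▸ s1, --b--▸ s2
  s1 = b.((rec X. b.(c.0)\{a} + ((a.0)\{a} + (0\{b} + 0\{b,c})) + a.b.(X\{a} + (0 + 0)))\{a} + (0 + 0)) has moves --b--▸ s3
  s2 = (c.0)\{a} has moves --c--▸ s4
  s3 = (rec X. b.(c.0)\{a} + ((a.0)\{a} + (0\{b} + 0\{b,c})) + a.b.(X\{a} + (0 + 0)))\{a} + (0 + 0) has moves --b--▸ s5
  s4 = 0\{a} has moves ·
  s5 = (c.0)\{a}\{a} has moves --c--▸ s6
  s6 = 0\{a}\{a} has moves ·
LTS(Q): 5 reachable states
  t0 = rec X. b.0\{a} + ((a.0)\{a} + (0\{b} + 0\{b,c})) + a.b.(X\{a} + (0 + 0)) has moves --a--▸ t1, --b--▸ t2
  t1 = b.((rec X. b.0\{a} + ((a.0)\{a} + (0\{b} + 0\{b,c})) + a.b.(X\{a} + (0 + 0)))\{a} + (0 + 0)) has moves --b--▸ t3
  t2 = 0\{a} has moves ·
  t3 = (rec X. b.0\{a} + ((a.0)\{a} + (0\{b} + 0\{b,c})) + a.b.(X\{a} + (0 + 0)))\{a} + (0 + 0) has moves --b--▸ t4
  t4 = 0\{a}\{a} has moves ·
Bisimilarity quotient blocks:
  B0 = {s0}
  B1 = {s1}
  B2 = {s3}
  B3 = {s2, s5}
  B4 = {s4, s6, t2, t4}
  B5 = {t0}
  B6 = {t1}
  B7 = {t3}
s0 ∈ B0, t0 ∈ B5 → different blocks

NO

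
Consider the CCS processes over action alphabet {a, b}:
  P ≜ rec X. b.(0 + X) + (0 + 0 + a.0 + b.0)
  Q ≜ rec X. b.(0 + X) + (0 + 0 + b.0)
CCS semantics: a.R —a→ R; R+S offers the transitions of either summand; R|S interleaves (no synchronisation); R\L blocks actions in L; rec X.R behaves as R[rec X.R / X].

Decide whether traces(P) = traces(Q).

LTS(P): 3 reachable states
  u0 = rec X. b.(0 + X) + (0 + 0 + a.0 + b.0) ⊢ =a=> u1, =b=> u1, =b=> u2
  u1 = 0 ⊢ (no moves)
  u2 = 0 + (rec X. b.(0 + X) + (0 + 0 + a.0 + b.0)) ⊢ =a=> u1, =b=> u1, =b=> u2
LTS(Q): 3 reachable states
  v0 = rec X. b.(0 + X) + (0 + 0 + b.0) ⊢ =b=> v1, =b=> v2
  v1 = 0 ⊢ (no moves)
  v2 = 0 + (rec X. b.(0 + X) + (0 + 0 + b.0)) ⊢ =b=> v1, =b=> v2
Run σ = ⟨a⟩ on P: start {u0}
  after a @ step 1: {u1}
  P completes σ.
Run σ = ⟨a⟩ on Q: start {v0}
  after a @ step 1: ∅  — Q cannot continue

traces(P) ≠ traces(Q) — witness ⟨a⟩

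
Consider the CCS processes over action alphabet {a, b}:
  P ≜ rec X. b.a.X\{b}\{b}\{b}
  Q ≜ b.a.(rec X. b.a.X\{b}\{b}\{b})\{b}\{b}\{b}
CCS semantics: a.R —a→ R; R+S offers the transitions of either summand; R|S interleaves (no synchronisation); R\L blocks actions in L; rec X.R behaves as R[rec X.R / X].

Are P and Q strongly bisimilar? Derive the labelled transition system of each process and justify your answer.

LTS(P): 3 reachable states
  p0 = rec X. b.a.X\{b}\{b}\{b} has moves —b→ p1
  p1 = a.(rec X. b.a.X\{b}\{b}\{b})\{b}\{b}\{b} has moves —a→ p2
  p2 = (rec X. b.a.X\{b}\{b}\{b})\{b}\{b}\{b} has moves (no moves)
LTS(Q): 3 reachable states
  q0 = b.a.(rec X. b.a.X\{b}\{b}\{b})\{b}\{b}\{b} has moves —b→ q1
  q1 = a.(rec X. b.a.X\{b}\{b}\{b})\{b}\{b}\{b} has moves —a→ q2
  q2 = (rec X. b.a.X\{b}\{b}\{b})\{b}\{b}\{b} has moves (no moves)
Coarsest stable partition (strong bisimilarity classes):
  B0 = {p0, q0}
  B1 = {p1, q1}
  B2 = {p2, q2}
p0 ∈ B0, q0 ∈ B0 → same block

bisimilar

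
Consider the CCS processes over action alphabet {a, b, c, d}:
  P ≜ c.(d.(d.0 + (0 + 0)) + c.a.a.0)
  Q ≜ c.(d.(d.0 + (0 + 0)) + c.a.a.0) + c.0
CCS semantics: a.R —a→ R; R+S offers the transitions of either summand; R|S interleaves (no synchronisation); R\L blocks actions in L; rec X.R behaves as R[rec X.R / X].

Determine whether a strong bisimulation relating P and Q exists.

LTS(P): 6 reachable states
  p0 = c.(d.(d.0 + (0 + 0)) + c.a.a.0) ⊢ -c-> p1
  p1 = d.(d.0 + (0 + 0)) + c.a.a.0 ⊢ -c-> p2, -d-> p3
  p2 = a.a.0 ⊢ -a-> p4
  p3 = d.0 + (0 + 0) ⊢ -d-> p5
  p4 = a.0 ⊢ -a-> p5
  p5 = 0 ⊢ ∅
LTS(Q): 6 reachable states
  q0 = c.(d.(d.0 + (0 + 0)) + c.a.a.0) + c.0 ⊢ -c-> q1, -c-> q2
  q1 = 0 ⊢ ∅
  q2 = d.(d.0 + (0 + 0)) + c.a.a.0 ⊢ -c-> q3, -d-> q4
  q3 = a.a.0 ⊢ -a-> q5
  q4 = d.0 + (0 + 0) ⊢ -d-> q1
  q5 = a.0 ⊢ -a-> q1
Coarsest stable partition (strong bisimilarity classes):
  B0 = {p0}
  B1 = {p1, q2}
  B2 = {p3, q4}
  B3 = {p5, q1}
  B4 = {p2, q3}
  B5 = {p4, q5}
  B6 = {q0}
p0 ∈ B0, q0 ∈ B6 → different blocks

NO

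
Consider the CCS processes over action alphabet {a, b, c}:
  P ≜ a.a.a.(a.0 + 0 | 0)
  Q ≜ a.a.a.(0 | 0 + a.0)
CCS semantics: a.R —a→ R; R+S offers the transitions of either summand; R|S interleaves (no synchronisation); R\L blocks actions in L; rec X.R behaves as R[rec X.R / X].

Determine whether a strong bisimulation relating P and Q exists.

Reachable graph of P (5 states):
  s0 = a.a.a.(a.0 + 0 | 0) :: ··a··> s1
  s1 = a.a.(a.0 + 0 | 0) :: ··a··> s2
  s2 = a.(a.0 + 0 | 0) :: ··a··> s3
  s3 = a.0 + 0 | 0 :: ··a··> s4
  s4 = 0 :: ∅
Reachable graph of Q (5 states):
  t0 = a.a.a.(0 | 0 + a.0) :: ··a··> t1
  t1 = a.a.(0 | 0 + a.0) :: ··a··> t2
  t2 = a.(0 | 0 + a.0) :: ··a··> t3
  t3 = 0 | 0 + a.0 :: ··a··> t4
  t4 = 0 :: ∅
Partition-refinement fixed point:
  B0 = {s0, t0}
  B1 = {s1, t1}
  B2 = {s2, t2}
  B3 = {s3, t3}
  B4 = {s4, t4}
s0 ∈ B0, t0 ∈ B0 → same block

YES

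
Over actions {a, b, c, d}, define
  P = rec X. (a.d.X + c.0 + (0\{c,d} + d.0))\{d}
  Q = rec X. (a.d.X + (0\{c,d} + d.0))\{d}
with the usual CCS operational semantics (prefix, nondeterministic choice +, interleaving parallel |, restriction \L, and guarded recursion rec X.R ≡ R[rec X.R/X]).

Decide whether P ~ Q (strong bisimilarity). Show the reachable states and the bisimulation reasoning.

Reachable graph of P (3 states):
  p0 = rec X. (a.d.X + c.0 + (0\{c,d} + d.0))\{d} ⊢ =a=> p1, =c=> p2
  p1 = (d.(rec X. (a.d.X + c.0 + (0\{c,d} + d.0))\{d}))\{d} ⊢ deadlocked
  p2 = 0\{d} ⊢ deadlocked
Reachable graph of Q (2 states):
  q0 = rec X. (a.d.X + (0\{c,d} + d.0))\{d} ⊢ =a=> q1
  q1 = (d.(rec X. (a.d.X + (0\{c,d} + d.0))\{d}))\{d} ⊢ deadlocked
Coarsest stable partition (strong bisimilarity classes):
  B0 = {p0}
  B1 = {p1, p2, q1}
  B2 = {q0}
p0 ∈ B0, q0 ∈ B2 → different blocks

P ≁ Q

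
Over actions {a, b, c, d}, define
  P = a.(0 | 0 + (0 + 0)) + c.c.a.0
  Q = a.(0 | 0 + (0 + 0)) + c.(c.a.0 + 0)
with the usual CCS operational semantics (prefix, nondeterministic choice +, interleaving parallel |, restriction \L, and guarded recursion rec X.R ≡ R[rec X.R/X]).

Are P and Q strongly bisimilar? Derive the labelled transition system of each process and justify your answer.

bisimilar

P's transition system — 5 states:
  m0 = a.(0 | 0 + (0 + 0)) + c.c.a.0 ⊢ —a→ m1, —c→ m2
  m1 = 0 | 0 + (0 + 0) ⊢ ·
  m2 = c.a.0 ⊢ —c→ m3
  m3 = a.0 ⊢ —a→ m4
  m4 = 0 ⊢ ·
Q's transition system — 5 states:
  n0 = a.(0 | 0 + (0 + 0)) + c.(c.a.0 + 0) ⊢ —a→ n1, —c→ n2
  n1 = 0 | 0 + (0 + 0) ⊢ ·
  n2 = c.a.0 + 0 ⊢ —c→ n3
  n3 = a.0 ⊢ —a→ n4
  n4 = 0 ⊢ ·
Partition-refinement fixed point:
  B0 = {m0, n0}
  B1 = {m1, m4, n1, n4}
  B2 = {m2, n2}
  B3 = {m3, n3}
m0 ∈ B0, n0 ∈ B0 → same block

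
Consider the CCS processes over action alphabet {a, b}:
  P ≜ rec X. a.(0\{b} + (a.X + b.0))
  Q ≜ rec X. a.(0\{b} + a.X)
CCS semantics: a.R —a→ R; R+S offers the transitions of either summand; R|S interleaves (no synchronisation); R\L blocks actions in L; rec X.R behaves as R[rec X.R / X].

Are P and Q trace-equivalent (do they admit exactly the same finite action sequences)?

NO — witness ⟨ab⟩

LTS(P): 3 reachable states
  u0 = rec X. a.(0\{b} + (a.X + b.0)) has moves —a→ u1
  u1 = 0\{b} + (a.(rec X. a.(0\{b} + (a.X + b.0))) + b.0) has moves —a→ u0, —b→ u2
  u2 = 0 has moves ·
LTS(Q): 2 reachable states
  v0 = rec X. a.(0\{b} + a.X) has moves —a→ v1
  v1 = 0\{b} + a.(rec X. a.(0\{b} + a.X)) has moves —a→ v0
Executing ab from P (initial set {u0}):
  after a @ step 1: {u1}
  after b @ step 2: {u2}
  ✓ P
Executing ab from Q (initial set {v0}):
  after a @ step 1: {v1}
  after b @ step 2: no successor for Q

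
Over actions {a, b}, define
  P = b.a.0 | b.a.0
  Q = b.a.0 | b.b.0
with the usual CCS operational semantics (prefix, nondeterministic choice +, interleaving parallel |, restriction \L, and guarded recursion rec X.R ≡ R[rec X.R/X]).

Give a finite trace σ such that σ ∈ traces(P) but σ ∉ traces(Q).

P's transition system — 9 states:
  m0 = b.a.0 | b.a.0 → =b=> m1, =b=> m2
  m1 = a.0 | b.a.0 → =a=> m3, =b=> m4
  m2 = b.a.0 | a.0 → =a=> m5, =b=> m4
  m3 = 0 | b.a.0 → =b=> m6
  m4 = a.0 | a.0 → =a=> m6, =a=> m7
  m5 = b.a.0 | 0 → =b=> m7
  m6 = 0 | a.0 → =a=> m8
  m7 = a.0 | 0 → =a=> m8
  m8 = 0 | 0 → (no moves)
Q's transition system — 9 states:
  n0 = b.a.0 | b.b.0 → =b=> n1, =b=> n2
  n1 = a.0 | b.b.0 → =a=> n3, =b=> n4
  n2 = b.a.0 | b.0 → =b=> n4, =b=> n5
  n3 = 0 | b.b.0 → =b=> n6
  n4 = a.0 | b.0 → =a=> n6, =b=> n7
  n5 = b.a.0 | 0 → =b=> n7
  n6 = 0 | b.0 → =b=> n8
  n7 = a.0 | 0 → =a=> n8
  n8 = 0 | 0 → (no moves)
Run σ = ⟨baba⟩ on P: start {m0}
  [1] b ⇒ {m1, m2}
  [2] a ⇒ {m3, m5}
  [3] b ⇒ {m6, m7}
  [4] a ⇒ {m8}
  — P admits the full trace.
Run σ = ⟨baba⟩ on Q: start {n0}
  [1] b ⇒ {n1, n2}
  [2] a ⇒ {n3}
  [3] b ⇒ {n6}
  [4] a ⇒ ∅ (Q stuck)

baba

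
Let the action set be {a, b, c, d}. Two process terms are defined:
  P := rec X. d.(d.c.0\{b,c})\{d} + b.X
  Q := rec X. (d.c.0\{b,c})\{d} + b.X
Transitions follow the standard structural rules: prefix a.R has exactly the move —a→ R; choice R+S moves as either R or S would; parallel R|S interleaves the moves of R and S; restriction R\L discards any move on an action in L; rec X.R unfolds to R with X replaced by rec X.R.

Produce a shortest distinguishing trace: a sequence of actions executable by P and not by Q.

Reachable graph of P (2 states):
  m0 = rec X. d.(d.c.0\{b,c})\{d} + b.X ⊢ -b-> m0, -d-> m1
  m1 = (d.c.0\{b,c})\{d} ⊢ (no moves)
Reachable graph of Q (1 states):
  n0 = rec X. (d.c.0\{b,c})\{d} + b.X ⊢ -b-> n0
Run σ = ⟨d⟩ on P: start {m0}
  step 1 (d): {m1}
  P completes σ.
Run σ = ⟨d⟩ on Q: start {n0}
  step 1 (d): ∅ (Q stuck)

d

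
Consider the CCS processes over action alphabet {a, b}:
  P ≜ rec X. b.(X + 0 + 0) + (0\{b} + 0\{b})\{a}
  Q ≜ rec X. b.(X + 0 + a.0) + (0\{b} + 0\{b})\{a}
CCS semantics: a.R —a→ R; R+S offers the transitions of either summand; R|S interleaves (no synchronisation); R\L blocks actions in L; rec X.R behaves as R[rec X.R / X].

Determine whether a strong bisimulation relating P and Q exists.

P's transition system — 2 states:
  p0 = rec X. b.(X + 0 + 0) + (0\{b} + 0\{b})\{a} :: -b-> p1
  p1 = (rec X. b.(X + 0 + 0) + (0\{b} + 0\{b})\{a}) + 0 + 0 :: -b-> p1
Q's transition system — 3 states:
  q0 = rec X. b.(X + 0 + a.0) + (0\{b} + 0\{b})\{a} :: -b-> q1
  q1 = (rec X. b.(X + 0 + a.0) + (0\{b} + 0\{b})\{a}) + 0 + a.0 :: -a-> q2, -b-> q1
  q2 = 0 :: ∅
Coarsest stable partition (strong bisimilarity classes):
  B0 = {p0, p1}
  B1 = {q0}
  B2 = {q1}
  B3 = {q2}
p0 ∈ B0, q0 ∈ B1 → different blocks

not bisimilar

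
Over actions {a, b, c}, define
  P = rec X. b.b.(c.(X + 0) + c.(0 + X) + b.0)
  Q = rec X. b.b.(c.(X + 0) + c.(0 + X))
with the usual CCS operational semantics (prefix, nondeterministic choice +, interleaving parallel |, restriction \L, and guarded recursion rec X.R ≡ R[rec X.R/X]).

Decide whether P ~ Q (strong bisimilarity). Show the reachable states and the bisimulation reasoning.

Reachable graph of P (6 states):
  s0 = rec X. b.b.(c.(X + 0) + c.(0 + X) + b.0) :: -b-> s1
  s1 = b.(c.((rec X. b.b.(c.(X + 0) + c.(0 + X) + b.0)) + 0) + c.(0 + (rec X. b.b.(c.(X + 0) + c.(0 + X) + b.0))) + b.0) :: -b-> s2
  s2 = c.((rec X. b.b.(c.(X + 0) + c.(0 + X) + b.0)) + 0) + c.(0 + (rec X. b.b.(c.(X + 0) + c.(0 + X) + b.0))) + b.0 :: -b-> s3, -c-> s4, -c-> s5
  s3 = 0 :: stopped
  s4 = (rec X. b.b.(c.(X + 0) + c.(0 + X) + b.0)) + 0 :: -b-> s1
  s5 = 0 + (rec X. b.b.(c.(X + 0) + c.(0 + X) + b.0)) :: -b-> s1
Reachable graph of Q (5 states):
  t0 = rec X. b.b.(c.(X + 0) + c.(0 + X)) :: -b-> t1
  t1 = b.(c.((rec X. b.b.(c.(X + 0) + c.(0 + X))) + 0) + c.(0 + (rec X. b.b.(c.(X + 0) + c.(0 + X))))) :: -b-> t2
  t2 = c.((rec X. b.b.(c.(X + 0) + c.(0 + X))) + 0) + c.(0 + (rec X. b.b.(c.(X + 0) + c.(0 + X)))) :: -c-> t3, -c-> t4
  t3 = (rec X. b.b.(c.(X + 0) + c.(0 + X))) + 0 :: -b-> t1
  t4 = 0 + (rec X. b.b.(c.(X + 0) + c.(0 + X))) :: -b-> t1
Coarsest stable partition (strong bisimilarity classes):
  B0 = {s0, s4, s5}
  B1 = {s1}
  B2 = {s2}
  B3 = {s3}
  B4 = {t0, t3, t4}
  B5 = {t1}
  B6 = {t2}
s0 ∈ B0, t0 ∈ B4 → different blocks

P ≁ Q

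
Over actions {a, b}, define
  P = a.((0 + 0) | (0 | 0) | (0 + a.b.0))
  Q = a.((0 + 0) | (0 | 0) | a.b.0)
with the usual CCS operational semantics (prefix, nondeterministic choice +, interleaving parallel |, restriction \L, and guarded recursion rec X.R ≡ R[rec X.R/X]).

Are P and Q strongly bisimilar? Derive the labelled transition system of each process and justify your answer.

Reachable graph of P (4 states):
  u0 = a.((0 + 0) | (0 | 0) | (0 + a.b.0)) ⊢ —a→ u1
  u1 = (0 + 0) | (0 | 0) | (0 + a.b.0) ⊢ —a→ u2
  u2 = (0 + 0) | (0 | 0) | b.0 ⊢ —b→ u3
  u3 = (0 + 0) | (0 | 0) | 0 ⊢ ·
Reachable graph of Q (4 states):
  v0 = a.((0 + 0) | (0 | 0) | a.b.0) ⊢ —a→ v1
  v1 = (0 + 0) | (0 | 0) | a.b.0 ⊢ —a→ v2
  v2 = (0 + 0) | (0 | 0) | b.0 ⊢ —b→ v3
  v3 = (0 + 0) | (0 | 0) | 0 ⊢ ·
Coarsest stable partition (strong bisimilarity classes):
  B0 = {u0, v0}
  B1 = {u1, v1}
  B2 = {u2, v2}
  B3 = {u3, v3}
u0 ∈ B0, v0 ∈ B0 → same block

YES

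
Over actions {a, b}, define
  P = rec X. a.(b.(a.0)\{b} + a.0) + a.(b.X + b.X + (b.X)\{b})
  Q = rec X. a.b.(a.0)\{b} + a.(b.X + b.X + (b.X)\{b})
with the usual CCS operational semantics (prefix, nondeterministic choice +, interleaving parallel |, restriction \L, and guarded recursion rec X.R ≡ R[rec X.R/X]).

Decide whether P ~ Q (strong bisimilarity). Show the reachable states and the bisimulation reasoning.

LTS(P): 6 reachable states
  s0 = rec X. a.(b.(a.0)\{b} + a.0) + a.(b.X + b.X + (b.X)\{b}) ⊢ =a=> s1, =a=> s2
  s1 = b.(a.0)\{b} + a.0 ⊢ =a=> s3, =b=> s4
  s2 = b.(rec X. a.(b.(a.0)\{b} + a.0) + a.(b.X + b.X + (b.X)\{b})) + b.(rec X. a.(b.(a.0)\{b} + a.0) + a.(b.X + b.X + (b.X)\{b})) + (b.(rec X. a.(b.(a.0)\{b} + a.0) + a.(b.X + b.X + (b.X)\{b})))\{b} ⊢ =b=> s0
  s3 = 0 ⊢ ∅
  s4 = (a.0)\{b} ⊢ =a=> s5
  s5 = 0\{b} ⊢ ∅
LTS(Q): 5 reachable states
  t0 = rec X. a.b.(a.0)\{b} + a.(b.X + b.X + (b.X)\{b}) ⊢ =a=> t1, =a=> t2
  t1 = b.(a.0)\{b} ⊢ =b=> t3
  t2 = b.(rec X. a.b.(a.0)\{b} + a.(b.X + b.X + (b.X)\{b})) + b.(rec X. a.b.(a.0)\{b} + a.(b.X + b.X + (b.X)\{b})) + (b.(rec X. a.b.(a.0)\{b} + a.(b.X + b.X + (b.X)\{b})))\{b} ⊢ =b=> t0
  t3 = (a.0)\{b} ⊢ =a=> t4
  t4 = 0\{b} ⊢ ∅
Bisimilarity quotient blocks:
  B0 = {s0}
  B1 = {s1}
  B2 = {s3, s5, t4}
  B3 = {s4, t3}
  B4 = {s2}
  B5 = {t0}
  B6 = {t1}
  B7 = {t2}
s0 ∈ B0, t0 ∈ B5 → different blocks

NO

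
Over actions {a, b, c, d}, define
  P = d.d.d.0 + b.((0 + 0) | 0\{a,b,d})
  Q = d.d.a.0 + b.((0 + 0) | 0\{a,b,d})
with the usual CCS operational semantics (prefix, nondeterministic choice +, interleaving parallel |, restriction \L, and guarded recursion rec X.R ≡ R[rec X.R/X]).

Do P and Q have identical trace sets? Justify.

LTS(P): 5 reachable states
  m0 = d.d.d.0 + b.((0 + 0) | 0\{a,b,d}) :: --b--▸ m1, --d--▸ m2
  m1 = (0 + 0) | 0\{a,b,d} :: ∅
  m2 = d.d.0 :: --d--▸ m3
  m3 = d.0 :: --d--▸ m4
  m4 = 0 :: ∅
LTS(Q): 5 reachable states
  n0 = d.d.a.0 + b.((0 + 0) | 0\{a,b,d}) :: --b--▸ n1, --d--▸ n2
  n1 = (0 + 0) | 0\{a,b,d} :: ∅
  n2 = d.a.0 :: --d--▸ n3
  n3 = a.0 :: --a--▸ n4
  n4 = 0 :: ∅
Executing ddd from P (initial set {m0}):
  [1] d ⇒ {m2}
  [2] d ⇒ {m3}
  [3] d ⇒ {m4}
  ✓ P
Executing ddd from Q (initial set {n0}):
  [1] d ⇒ {n2}
  [2] d ⇒ {n3}
  [3] d ⇒ ∅  — Q cannot continue

traces(P) ≠ traces(Q) — witness ⟨ddd⟩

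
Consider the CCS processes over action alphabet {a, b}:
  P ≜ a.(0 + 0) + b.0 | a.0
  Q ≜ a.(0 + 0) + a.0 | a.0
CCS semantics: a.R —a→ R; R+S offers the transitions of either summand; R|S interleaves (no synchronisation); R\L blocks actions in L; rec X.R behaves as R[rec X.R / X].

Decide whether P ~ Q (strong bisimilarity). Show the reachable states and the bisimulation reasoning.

P's transition system — 5 states:
  s0 = a.(0 + 0) + b.0 | a.0 :: —a→ s1, —a→ s2, —b→ s3
  s1 = 0 + 0 :: ·
  s2 = b.0 | 0 :: —b→ s4
  s3 = 0 | a.0 :: —a→ s4
  s4 = 0 | 0 :: ·
Q's transition system — 5 states:
  t0 = a.(0 + 0) + a.0 | a.0 :: —a→ t1, —a→ t2, —a→ t3
  t1 = 0 + 0 :: ·
  t2 = 0 | a.0 :: —a→ t4
  t3 = a.0 | 0 :: —a→ t4
  t4 = 0 | 0 :: ·
Partition-refinement fixed point:
  B0 = {s0}
  B1 = {s1, s4, t1, t4}
  B2 = {s3, t2, t3}
  B3 = {s2}
  B4 = {t0}
s0 ∈ B0, t0 ∈ B4 → different blocks

not bisimilar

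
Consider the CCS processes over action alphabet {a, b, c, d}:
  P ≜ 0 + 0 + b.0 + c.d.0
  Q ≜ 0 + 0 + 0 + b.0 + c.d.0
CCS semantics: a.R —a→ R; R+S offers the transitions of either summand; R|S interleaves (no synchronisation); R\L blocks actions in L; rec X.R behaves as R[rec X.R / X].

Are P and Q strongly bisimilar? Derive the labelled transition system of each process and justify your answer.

P ~ Q

P's transition system — 3 states:
  s0 = 0 + 0 + b.0 + c.d.0 → -b-> s1, -c-> s2
  s1 = 0 → deadlocked
  s2 = d.0 → -d-> s1
Q's transition system — 3 states:
  t0 = 0 + 0 + 0 + b.0 + c.d.0 → -b-> t1, -c-> t2
  t1 = 0 → deadlocked
  t2 = d.0 → -d-> t1
Partition-refinement fixed point:
  B0 = {s0, t0}
  B1 = {s2, t2}
  B2 = {s1, t1}
s0 ∈ B0, t0 ∈ B0 → same block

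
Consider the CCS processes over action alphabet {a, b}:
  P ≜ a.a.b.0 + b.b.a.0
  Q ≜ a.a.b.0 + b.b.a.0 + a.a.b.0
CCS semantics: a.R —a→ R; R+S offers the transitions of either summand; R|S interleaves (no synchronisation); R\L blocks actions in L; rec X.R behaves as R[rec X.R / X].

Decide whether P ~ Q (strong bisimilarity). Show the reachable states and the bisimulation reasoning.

P's transition system — 6 states:
  m0 = a.a.b.0 + b.b.a.0 → --a--▸ m1, --b--▸ m2
  m1 = a.b.0 → --a--▸ m3
  m2 = b.a.0 → --b--▸ m4
  m3 = b.0 → --b--▸ m5
  m4 = a.0 → --a--▸ m5
  m5 = 0 → stopped
Q's transition system — 6 states:
  n0 = a.a.b.0 + b.b.a.0 + a.a.b.0 → --a--▸ n1, --b--▸ n2
  n1 = a.b.0 → --a--▸ n3
  n2 = b.a.0 → --b--▸ n4
  n3 = b.0 → --b--▸ n5
  n4 = a.0 → --a--▸ n5
  n5 = 0 → stopped
Partition-refinement fixed point:
  B0 = {m0, n0}
  B1 = {m1, n1}
  B2 = {m3, n3}
  B3 = {m5, n5}
  B4 = {m2, n2}
  B5 = {m4, n4}
m0 ∈ B0, n0 ∈ B0 → same block

P ~ Q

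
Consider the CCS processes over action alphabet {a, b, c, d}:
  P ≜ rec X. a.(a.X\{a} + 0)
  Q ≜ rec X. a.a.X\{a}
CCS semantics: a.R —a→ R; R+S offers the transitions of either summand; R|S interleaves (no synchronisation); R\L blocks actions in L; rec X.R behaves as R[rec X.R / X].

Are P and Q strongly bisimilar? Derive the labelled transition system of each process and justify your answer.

bisimilar

P's transition system — 3 states:
  p0 = rec X. a.(a.X\{a} + 0) → --a--▸ p1
  p1 = a.(rec X. a.(a.X\{a} + 0))\{a} + 0 → --a--▸ p2
  p2 = (rec X. a.(a.X\{a} + 0))\{a} → deadlocked
Q's transition system — 3 states:
  q0 = rec X. a.a.X\{a} → --a--▸ q1
  q1 = a.(rec X. a.a.X\{a})\{a} → --a--▸ q2
  q2 = (rec X. a.a.X\{a})\{a} → deadlocked
Partition-refinement fixed point:
  B0 = {p0, q0}
  B1 = {p1, q1}
  B2 = {p2, q2}
p0 ∈ B0, q0 ∈ B0 → same block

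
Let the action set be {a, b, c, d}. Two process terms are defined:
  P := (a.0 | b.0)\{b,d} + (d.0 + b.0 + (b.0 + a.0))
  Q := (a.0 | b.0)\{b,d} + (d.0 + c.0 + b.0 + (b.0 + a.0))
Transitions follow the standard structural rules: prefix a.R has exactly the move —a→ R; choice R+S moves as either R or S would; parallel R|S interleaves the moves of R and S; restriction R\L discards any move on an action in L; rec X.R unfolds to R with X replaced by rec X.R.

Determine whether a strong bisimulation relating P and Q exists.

P ≁ Q

P's transition system — 3 states:
  u0 = (a.0 | b.0)\{b,d} + (d.0 + b.0 + (b.0 + a.0)) | --a--▸ u1, --a--▸ u2, --b--▸ u2, --d--▸ u2
  u1 = (0 | b.0)\{b,d} | ·
  u2 = 0 | ·
Q's transition system — 3 states:
  v0 = (a.0 | b.0)\{b,d} + (d.0 + c.0 + b.0 + (b.0 + a.0)) | --a--▸ v1, --a--▸ v2, --b--▸ v2, --c--▸ v2, --d--▸ v2
  v1 = (0 | b.0)\{b,d} | ·
  v2 = 0 | ·
Partition-refinement fixed point:
  B0 = {u0}
  B1 = {u1, u2, v1, v2}
  B2 = {v0}
u0 ∈ B0, v0 ∈ B2 → different blocks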